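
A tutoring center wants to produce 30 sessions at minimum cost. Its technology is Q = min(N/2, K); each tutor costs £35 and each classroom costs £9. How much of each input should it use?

N* = 60, K* = 30

With a fixed-proportions technology, the cost-minimizing bundle uses no slack in either input: N/2 = K = Q.
So N = 2·30 = 60 and K = 30.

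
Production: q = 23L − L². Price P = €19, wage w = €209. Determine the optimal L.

The marginal product of L is MP_L = 23 − 2L.
A price-taking firm hires until the value of the marginal product equals the wage: P·MP_L = w, so 19·(23 − 2L) = 209.
Then 23 − 2L = 11, giving L = 6.

L* = 6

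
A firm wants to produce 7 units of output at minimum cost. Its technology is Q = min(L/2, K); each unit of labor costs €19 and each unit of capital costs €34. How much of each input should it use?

With a fixed-proportions technology, the cost-minimizing bundle uses no slack in either input: L/2 = K = Q.
So L = 2·7 = 14 and K = 7.

L* = 14, K* = 7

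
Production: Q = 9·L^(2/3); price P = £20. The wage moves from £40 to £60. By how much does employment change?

ΔL = -19

From P·MP_L = w with MP_L = 6·L^(-1/3), the labor demand is L(w) = (120/w)^(3).
At w = 40: L = 27. At w = 60: L = 8.
ΔL = 8 − 27 = -19.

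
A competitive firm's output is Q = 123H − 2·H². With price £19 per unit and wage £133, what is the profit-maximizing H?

H* = 29

The marginal product of H is MP_H = 123 − 4H.
A price-taking firm hires until the value of the marginal product equals the wage: P·MP_H = w, so 19·(123 − 4H) = 133.
Then 123 − 4H = 7, giving H = 29.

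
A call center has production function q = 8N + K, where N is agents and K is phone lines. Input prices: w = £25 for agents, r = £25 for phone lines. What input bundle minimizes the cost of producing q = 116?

The inputs are perfect substitutes, so the firm uses whichever has the lower cost per unit of output.
Cost per unit of output via N is 3.125; via K it is 25. N is cheaper.
Producing q = 116 with N alone: N = 14.5, K = 0.

N* = 14.5, K* = 0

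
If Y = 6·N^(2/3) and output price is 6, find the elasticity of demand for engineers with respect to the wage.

MP_N = (2/3)·6·N^(-1/3), so P·MP_N = w gives 24·N^(-1/3) = w.
Solving, N(w) = (24/w)^(3). This is a constant-elasticity form: N ∝ w^(−3), so ε = −3.

ε = -3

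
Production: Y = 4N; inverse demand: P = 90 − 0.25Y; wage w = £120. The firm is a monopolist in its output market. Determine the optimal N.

N* = 30

Marginal revenue from the inverse demand is MR = 90 − 0.5Y.
The marginal product is MP_N = 4.
A monopolist hires until marginal revenue product equals the wage: MR·MP_N = w.
(90 − 2N)·4 = 120, so N = 30.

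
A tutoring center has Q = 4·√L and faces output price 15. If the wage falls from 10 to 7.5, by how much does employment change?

ΔL = 7

From P·MP_L = w with MP_L = 2·L^(-1/2), the labor demand is L(w) = (30/w)^(2).
At w = 10: L = 9. At w = 7.5: L = 16.
ΔL = 16 − 9 = 7.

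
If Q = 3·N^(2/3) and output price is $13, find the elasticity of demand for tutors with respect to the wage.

ε = -3

MP_N = (2/3)·3·N^(-1/3), so P·MP_N = w gives 26·N^(-1/3) = w.
Solving, N(w) = (26/w)^(3). This is a constant-elasticity form: N ∝ w^(−3), so ε = −3.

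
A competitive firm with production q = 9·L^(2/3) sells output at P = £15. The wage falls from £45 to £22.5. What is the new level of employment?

L* = 64

From P·MP_L = w with MP_L = 6·L^(-1/3), the labor demand is L(w) = (90/w)^(3).
At w = 45: L = 8. At w = 22.5: L = 64.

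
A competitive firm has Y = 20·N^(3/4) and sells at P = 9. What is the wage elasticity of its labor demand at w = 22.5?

MP_N = (3/4)·20·N^(-1/4), so P·MP_N = w gives 135·N^(-1/4) = w.
Solving, N(w) = (135/w)^(4). This is a constant-elasticity form: N ∝ w^(−4), so ε = −4.

ε = -4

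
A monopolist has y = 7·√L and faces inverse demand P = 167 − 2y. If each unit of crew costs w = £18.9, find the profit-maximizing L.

L* = 25

Marginal revenue from the inverse demand is MR = 167 − 4y.
The marginal product is MP_L = 3.5·L^(-1/2).
A monopolist hires until marginal revenue product equals the wage: MR·MP_L = w.
At L, y = 7·√L. Substituting and solving: (167 − 28·√L)·3.5·L^(-1/2) = 18.9 gives L = 25.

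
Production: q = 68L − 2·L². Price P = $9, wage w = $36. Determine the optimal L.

L* = 16

The marginal product of L is MP_L = 68 − 4L.
A price-taking firm hires until the value of the marginal product equals the wage: P·MP_L = w, so 9·(68 − 4L) = 36.
Then 68 − 4L = 4, giving L = 16.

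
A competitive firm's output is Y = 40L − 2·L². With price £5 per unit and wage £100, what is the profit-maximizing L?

The marginal product of L is MP_L = 40 − 4L.
A price-taking firm hires until the value of the marginal product equals the wage: P·MP_L = w, so 5·(40 − 4L) = 100.
Then 40 − 4L = 20, giving L = 5.

L* = 5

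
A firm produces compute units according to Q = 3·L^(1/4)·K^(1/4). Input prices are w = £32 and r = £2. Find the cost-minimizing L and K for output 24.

Cost minimization requires the marginal rate of technical substitution to equal the input-price ratio: MP_L/MP_K = w/r.
Here MP_L/MP_K = (1/4)·(K/L)/(1/4) = (K/L). Setting this equal to 32/2 = 16 gives K = 16L.
Substituting into Q = 24: 3·L^(1/4)·(16L)^(1/4) = 24.
Solving, L = 16 and K = 256.

L* = 16, K* = 256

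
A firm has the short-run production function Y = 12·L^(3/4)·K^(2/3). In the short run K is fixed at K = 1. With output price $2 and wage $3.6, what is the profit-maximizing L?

With K = 1, MP_L = (3/4)·12·L^(-1/4)·1^(2/3) = 9·L^(-1/4).
Profit maximization for a price taker requires P·MP_L = w: 2·9·L^(-1/4) = 3.6.
So L^(-1/4) = 0.2, which gives L = 625.

L* = 625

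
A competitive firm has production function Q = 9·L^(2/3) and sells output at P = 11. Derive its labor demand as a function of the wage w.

MP_L = (2/3)·9·L^(-1/3) = 6·L^(-1/3).
Setting P·MP_L = w: 66·L^(-1/3) = w.
Solving for L: L^(-1/3) = w/66, so L = (66/w)^(3).

L(w) = 287496/w³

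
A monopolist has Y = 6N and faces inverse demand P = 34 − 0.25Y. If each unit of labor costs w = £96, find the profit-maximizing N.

N* = 6

Marginal revenue from the inverse demand is MR = 34 − 0.5Y.
The marginal product is MP_N = 6.
A monopolist hires until marginal revenue product equals the wage: MR·MP_N = w.
(34 − 3N)·6 = 96, so N = 6.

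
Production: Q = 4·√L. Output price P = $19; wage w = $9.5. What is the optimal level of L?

MP_L = (1/2)·4·L^(-1/2) = 2·L^(-1/2).
Profit maximization for a price taker requires P·MP_L = w: 19·2·L^(-1/2) = 9.5.
So L^(-1/2) = 0.25, which gives L = 16.

L* = 16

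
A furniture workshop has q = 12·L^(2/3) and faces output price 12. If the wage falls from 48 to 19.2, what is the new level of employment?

From P·MP_L = w with MP_L = 8·L^(-1/3), the labor demand is L(w) = (96/w)^(3).
At w = 48: L = 8. At w = 19.2: L = 125.

L* = 125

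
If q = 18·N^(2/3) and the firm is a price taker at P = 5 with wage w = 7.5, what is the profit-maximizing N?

MP_N = (2/3)·18·N^(-1/3) = 12·N^(-1/3).
Profit maximization for a price taker requires P·MP_N = w: 5·12·N^(-1/3) = 7.5.
So N^(-1/3) = 0.125, which gives N = 512.

N* = 512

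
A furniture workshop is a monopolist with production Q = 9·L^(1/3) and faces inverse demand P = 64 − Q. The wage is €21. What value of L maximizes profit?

L* = 8

Marginal revenue from the inverse demand is MR = 64 − 2Q.
The marginal product is MP_L = 3·L^(-2/3).
A monopolist hires until marginal revenue product equals the wage: MR·MP_L = w.
At L, Q = 9·L^(1/3). Substituting and solving: (64 − 18·L^(1/3))·3·L^(-2/3) = 21 gives L = 8.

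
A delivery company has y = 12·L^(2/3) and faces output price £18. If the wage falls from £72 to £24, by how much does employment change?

ΔL = 208

From P·MP_L = w with MP_L = 8·L^(-1/3), the labor demand is L(w) = (144/w)^(3).
At w = 72: L = 8. At w = 24: L = 216.
ΔL = 216 − 8 = 208.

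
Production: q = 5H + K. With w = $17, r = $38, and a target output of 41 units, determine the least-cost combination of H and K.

The inputs are perfect substitutes, so the firm uses whichever has the lower cost per unit of output.
Cost per unit of output via H is 3.4; via K it is 38. H is cheaper.
Producing q = 41 with H alone: H = 8.2, K = 0.

H* = 8.2, K* = 0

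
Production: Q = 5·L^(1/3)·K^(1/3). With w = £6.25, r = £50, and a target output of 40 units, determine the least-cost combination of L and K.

L* = 64, K* = 8

Cost minimization requires the marginal rate of technical substitution to equal the input-price ratio: MP_L/MP_K = w/r.
Here MP_L/MP_K = (1/3)·(K/L)/(1/3) = (K/L). Setting this equal to 6.25/50 = 0.125 gives K = 0.125L.
Substituting into Q = 40: 5·L^(1/3)·(0.125L)^(1/3) = 40.
Solving, L = 64 and K = 8.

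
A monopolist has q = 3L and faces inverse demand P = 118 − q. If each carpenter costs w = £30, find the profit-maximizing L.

L* = 18

Marginal revenue from the inverse demand is MR = 118 − 2q.
The marginal product is MP_L = 3.
A monopolist hires until marginal revenue product equals the wage: MR·MP_L = w.
(118 − 6L)·3 = 30, so L = 18.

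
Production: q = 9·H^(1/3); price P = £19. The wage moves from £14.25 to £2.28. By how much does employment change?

ΔH = 117

From P·MP_H = w with MP_H = 3·H^(-2/3), the labor demand is H(w) = (57/w)^(3/2).
At w = 14.25: H = 8. At w = 2.28: H = 125.
ΔH = 125 − 8 = 117.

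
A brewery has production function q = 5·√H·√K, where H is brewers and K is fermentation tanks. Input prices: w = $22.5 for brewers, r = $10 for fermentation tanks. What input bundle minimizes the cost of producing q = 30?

Cost minimization requires the marginal rate of technical substitution to equal the input-price ratio: MP_H/MP_K = w/r.
Here MP_H/MP_K = (1/2)·(K/H)/(1/2) = (K/H). Setting this equal to 22.5/10 = 2.25 gives K = 2.25H.
Substituting into q = 30: 5·H^(1/2)·(2.25H)^(1/2) = 30.
Solving, H = 4 and K = 9.

H* = 4, K* = 9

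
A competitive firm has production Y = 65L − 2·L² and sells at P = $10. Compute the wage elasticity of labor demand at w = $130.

From P·MP_L = w with MP_L = 65 − 4L, labor demand is L(w) = (65 − w/10)/4.
dL/dw = −1/(40) = -0.025.
At w = 130, L = 13, so ε = (dL/dw)·(w/L) = (-0.025)·(130/13) = -0.25.

ε = -0.25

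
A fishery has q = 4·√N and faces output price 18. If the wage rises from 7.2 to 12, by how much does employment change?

From P·MP_N = w with MP_N = 2·N^(-1/2), the labor demand is N(w) = (36/w)^(2).
At w = 7.2: N = 25. At w = 12: N = 9.
ΔN = 9 − 25 = -16.

ΔN = -16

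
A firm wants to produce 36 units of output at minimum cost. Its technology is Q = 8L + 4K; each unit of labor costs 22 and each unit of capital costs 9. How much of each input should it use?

The inputs are perfect substitutes, so the firm uses whichever has the lower cost per unit of output.
Cost per unit of output via L is w/8 = 2.75; via K it is r/4 = 2.25. K is cheaper.
Producing Q = 36 with K alone: L = 0, K = 9.

L* = 0, K* = 9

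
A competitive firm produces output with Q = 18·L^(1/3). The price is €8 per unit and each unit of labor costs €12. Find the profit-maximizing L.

L* = 8

MP_L = (1/3)·18·L^(-2/3) = 6·L^(-2/3).
Profit maximization for a price taker requires P·MP_L = w: 8·6·L^(-2/3) = 12.
So L^(-2/3) = 0.25, which gives L = 8.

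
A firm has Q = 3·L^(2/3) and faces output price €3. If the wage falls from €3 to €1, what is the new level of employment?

L* = 216

From P·MP_L = w with MP_L = 2·L^(-1/3), the labor demand is L(w) = (6/w)^(3).
At w = 3: L = 8. At w = 1: L = 216.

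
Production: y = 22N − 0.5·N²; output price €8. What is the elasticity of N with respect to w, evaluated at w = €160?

From P·MP_N = w with MP_N = 22 − N, labor demand is N(w) = 22 − w/8.
dN/dw = −1/(8) = -0.125.
At w = 160, N = 2, so ε = (dN/dw)·(w/N) = (-0.125)·(160/2) = -10.

ε = -10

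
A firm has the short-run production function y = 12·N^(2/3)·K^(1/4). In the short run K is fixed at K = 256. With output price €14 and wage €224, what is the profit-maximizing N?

N* = 8

With K = 256, MP_N = (2/3)·12·N^(-1/3)·256^(1/4) = 32·N^(-1/3).
Profit maximization for a price taker requires P·MP_N = w: 14·32·N^(-1/3) = 224.
So N^(-1/3) = 0.5, which gives N = 8.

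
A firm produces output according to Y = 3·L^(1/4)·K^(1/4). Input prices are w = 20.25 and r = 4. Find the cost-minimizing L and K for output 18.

L* = 16, K* = 81

Cost minimization requires the marginal rate of technical substitution to equal the input-price ratio: MP_L/MP_K = w/r.
Here MP_L/MP_K = (1/4)·(K/L)/(1/4) = (K/L). Setting this equal to 20.25/4 = 5.0625 gives K = 5.0625L.
Substituting into Y = 18: 3·L^(1/4)·(5.0625L)^(1/4) = 18.
Solving, L = 16 and K = 81.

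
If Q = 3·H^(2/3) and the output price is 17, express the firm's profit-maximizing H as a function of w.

H(w) = 39304/w³

MP_H = (2/3)·3·H^(-1/3) = 2·H^(-1/3).
Setting P·MP_H = w: 34·H^(-1/3) = w.
Solving for H: H^(-1/3) = w/34, so H = (34/w)^(3).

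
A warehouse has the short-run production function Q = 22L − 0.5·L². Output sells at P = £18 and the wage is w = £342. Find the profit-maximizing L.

L* = 3

The marginal product of L is MP_L = 22 − L.
A price-taking firm hires until the value of the marginal product equals the wage: P·MP_L = w, so 18·(22 − L) = 342.
Then 22 − L = 19, giving L = 3.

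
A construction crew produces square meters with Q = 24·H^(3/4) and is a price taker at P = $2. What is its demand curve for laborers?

H(w) = 1679616/w^(4)

MP_H = (3/4)·24·H^(-1/4) = 18·H^(-1/4).
Setting P·MP_H = w: 36·H^(-1/4) = w.
Solving for H: H^(-1/4) = w/36, so H = (36/w)^(4).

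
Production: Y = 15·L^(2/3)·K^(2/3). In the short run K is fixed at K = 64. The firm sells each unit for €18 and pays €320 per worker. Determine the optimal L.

With K = 64, MP_L = (2/3)·15·L^(-1/3)·64^(2/3) = 160·L^(-1/3).
Profit maximization for a price taker requires P·MP_L = w: 18·160·L^(-1/3) = 320.
So L^(-1/3) = 1/9, which gives L = 729.

L* = 729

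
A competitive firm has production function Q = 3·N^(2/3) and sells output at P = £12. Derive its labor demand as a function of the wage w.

MP_N = (2/3)·3·N^(-1/3) = 2·N^(-1/3).
Setting P·MP_N = w: 24·N^(-1/3) = w.
Solving for N: N^(-1/3) = w/24, so N = (24/w)^(3).

N(w) = 13824/w³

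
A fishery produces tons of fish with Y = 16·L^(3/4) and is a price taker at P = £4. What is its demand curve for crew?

MP_L = (3/4)·16·L^(-1/4) = 12·L^(-1/4).
Setting P·MP_L = w: 48·L^(-1/4) = w.
Solving for L: L^(-1/4) = w/48, so L = (48/w)^(4).

L(w) = 5308416/w^(4)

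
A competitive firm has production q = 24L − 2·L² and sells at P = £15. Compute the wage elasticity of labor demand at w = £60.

ε = -0.2

From P·MP_L = w with MP_L = 24 − 4L, labor demand is L(w) = (24 − w/15)/4.
dL/dw = −1/(60) = -1/60.
At w = 60, L = 5, so ε = (dL/dw)·(w/L) = (-1/60)·(60/5) = -0.2.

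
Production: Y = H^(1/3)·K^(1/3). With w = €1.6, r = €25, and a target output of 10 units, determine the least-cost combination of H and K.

Cost minimization requires the marginal rate of technical substitution to equal the input-price ratio: MP_H/MP_K = w/r.
Here MP_H/MP_K = (1/3)·(K/H)/(1/3) = (K/H). Setting this equal to 1.6/25 = 0.064 gives K = 0.064H.
Substituting into Y = 10: H^(1/3)·(0.064H)^(1/3) = 10.
Solving, H = 125 and K = 8.

H* = 125, K* = 8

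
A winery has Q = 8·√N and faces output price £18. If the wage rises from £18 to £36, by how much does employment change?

From P·MP_N = w with MP_N = 4·N^(-1/2), the labor demand is N(w) = (72/w)^(2).
At w = 18: N = 16. At w = 36: N = 4.
ΔN = 4 − 16 = -12.

ΔN = -12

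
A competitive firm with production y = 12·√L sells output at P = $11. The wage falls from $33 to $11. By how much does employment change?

ΔL = 32

From P·MP_L = w with MP_L = 6·L^(-1/2), the labor demand is L(w) = (66/w)^(2).
At w = 33: L = 4. At w = 11: L = 36.
ΔL = 36 − 4 = 32.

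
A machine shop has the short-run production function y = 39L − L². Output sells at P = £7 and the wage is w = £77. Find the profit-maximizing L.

L* = 14

The marginal product of L is MP_L = 39 − 2L.
A price-taking firm hires until the value of the marginal product equals the wage: P·MP_L = w, so 7·(39 − 2L) = 77.
Then 39 − 2L = 11, giving L = 14.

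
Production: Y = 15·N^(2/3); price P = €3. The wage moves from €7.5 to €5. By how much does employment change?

From P·MP_N = w with MP_N = 10·N^(-1/3), the labor demand is N(w) = (30/w)^(3).
At w = 7.5: N = 64. At w = 5: N = 216.
ΔN = 216 − 64 = 152.

ΔN = 152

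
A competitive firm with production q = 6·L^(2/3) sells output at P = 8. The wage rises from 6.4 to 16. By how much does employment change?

ΔL = -117

From P·MP_L = w with MP_L = 4·L^(-1/3), the labor demand is L(w) = (32/w)^(3).
At w = 6.4: L = 125. At w = 16: L = 8.
ΔL = 8 − 125 = -117.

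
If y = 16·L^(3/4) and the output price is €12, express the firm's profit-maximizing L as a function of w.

MP_L = (3/4)·16·L^(-1/4) = 12·L^(-1/4).
Setting P·MP_L = w: 144·L^(-1/4) = w.
Solving for L: L^(-1/4) = w/144, so L = (144/w)^(4).

L(w) = (144/w)^(4)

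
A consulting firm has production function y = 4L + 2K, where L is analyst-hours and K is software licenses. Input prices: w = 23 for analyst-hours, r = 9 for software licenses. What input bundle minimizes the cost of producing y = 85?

L* = 0, K* = 42.5

The inputs are perfect substitutes, so the firm uses whichever has the lower cost per unit of output.
Cost per unit of output via L is w/4 = 5.75; via K it is r/2 = 4.5. K is cheaper.
Producing y = 85 with K alone: L = 0, K = 42.5.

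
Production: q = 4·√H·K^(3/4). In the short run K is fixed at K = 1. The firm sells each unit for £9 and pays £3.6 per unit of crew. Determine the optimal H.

H* = 25

With K = 1, MP_H = (1/2)·4·H^(-1/2)·1^(3/4) = 2·H^(-1/2).
Profit maximization for a price taker requires P·MP_H = w: 9·2·H^(-1/2) = 3.6.
So H^(-1/2) = 0.2, which gives H = 25.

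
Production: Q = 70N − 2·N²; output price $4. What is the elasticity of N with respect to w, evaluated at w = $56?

From P·MP_N = w with MP_N = 70 − 4N, labor demand is N(w) = (70 − w/4)/4.
dN/dw = −1/(16) = -0.0625.
At w = 56, N = 14, so ε = (dN/dw)·(w/N) = (-0.0625)·(56/14) = -0.25.

ε = -0.25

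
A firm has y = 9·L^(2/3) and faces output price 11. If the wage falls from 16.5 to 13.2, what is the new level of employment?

From P·MP_L = w with MP_L = 6·L^(-1/3), the labor demand is L(w) = (66/w)^(3).
At w = 16.5: L = 64. At w = 13.2: L = 125.

L* = 125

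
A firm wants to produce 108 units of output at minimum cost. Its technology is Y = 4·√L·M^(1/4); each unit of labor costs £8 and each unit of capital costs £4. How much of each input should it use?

Cost minimization requires the marginal rate of technical substitution to equal the input-price ratio: MP_L/MP_M = w/r.
Here MP_L/MP_M = (1/2)·(M/L)/(1/4) = 2·(M/L). Setting this equal to 8/4 = 2 gives M = L.
Substituting into Y = 108: 4·L^(1/2)·(L)^(1/4) = 108.
Solving, L = 81 and M = 81.

L* = 81, M* = 81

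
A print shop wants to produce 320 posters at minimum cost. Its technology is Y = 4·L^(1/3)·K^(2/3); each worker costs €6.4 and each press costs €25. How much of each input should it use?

Cost minimization requires the marginal rate of technical substitution to equal the input-price ratio: MP_L/MP_K = w/r.
Here MP_L/MP_K = (1/3)·(K/L)/(2/3) = 0.5·(K/L). Setting this equal to 6.4/25 = 0.256 gives K = 0.512L.
Substituting into Y = 320: 4·L^(1/3)·(0.512L)^(2/3) = 320.
Solving, L = 125 and K = 64.

L* = 125, K* = 64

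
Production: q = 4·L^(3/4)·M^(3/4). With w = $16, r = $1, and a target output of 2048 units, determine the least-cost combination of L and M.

Cost minimization requires the marginal rate of technical substitution to equal the input-price ratio: MP_L/MP_M = w/r.
Here MP_L/MP_M = (3/4)·(M/L)/(3/4) = (M/L). Setting this equal to 16/1 = 16 gives M = 16L.
Substituting into q = 2048: 4·L^(3/4)·(16L)^(3/4) = 2048.
Solving, L = 16 and M = 256.

L* = 16, M* = 256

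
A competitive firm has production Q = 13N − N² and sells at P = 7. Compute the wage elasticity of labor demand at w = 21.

From P·MP_N = w with MP_N = 13 − 2N, labor demand is N(w) = (13 − w/7)/2.
dN/dw = −1/(14) = -1/14.
At w = 21, N = 5, so ε = (dN/dw)·(w/N) = (-1/14)·(21/5) = -0.3.

ε = -0.3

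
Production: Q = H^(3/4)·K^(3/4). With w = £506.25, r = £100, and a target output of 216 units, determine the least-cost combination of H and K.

Cost minimization requires the marginal rate of technical substitution to equal the input-price ratio: MP_H/MP_K = w/r.
Here MP_H/MP_K = (3/4)·(K/H)/(3/4) = (K/H). Setting this equal to 506.25/100 = 5.0625 gives K = 5.0625H.
Substituting into Q = 216: H^(3/4)·(5.0625H)^(3/4) = 216.
Solving, H = 16 and K = 81.

H* = 16, K* = 81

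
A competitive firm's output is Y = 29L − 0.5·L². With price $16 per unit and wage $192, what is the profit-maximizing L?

L* = 17

The marginal product of L is MP_L = 29 − L.
A price-taking firm hires until the value of the marginal product equals the wage: P·MP_L = w, so 16·(29 − L) = 192.
Then 29 − L = 12, giving L = 17.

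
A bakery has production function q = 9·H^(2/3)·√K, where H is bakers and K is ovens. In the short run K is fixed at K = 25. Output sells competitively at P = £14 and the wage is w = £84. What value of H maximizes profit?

With K = 25, MP_H = (2/3)·9·H^(-1/3)·25^(1/2) = 30·H^(-1/3).
Profit maximization for a price taker requires P·MP_H = w: 14·30·H^(-1/3) = 84.
So H^(-1/3) = 0.2, which gives H = 125.

H* = 125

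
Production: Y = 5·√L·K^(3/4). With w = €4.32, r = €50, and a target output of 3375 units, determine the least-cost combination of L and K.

Cost minimization requires the marginal rate of technical substitution to equal the input-price ratio: MP_L/MP_K = w/r.
Here MP_L/MP_K = (1/2)·(K/L)/(3/4) = (2/3)·(K/L). Setting this equal to 4.32/50 = 0.0864 gives K = 0.1296L.
Substituting into Y = 3375: 5·L^(1/2)·(0.1296L)^(3/4) = 3375.
Solving, L = 625 and K = 81.

L* = 625, K* = 81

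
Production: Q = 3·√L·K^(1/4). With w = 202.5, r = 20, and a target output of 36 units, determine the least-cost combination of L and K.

Cost minimization requires the marginal rate of technical substitution to equal the input-price ratio: MP_L/MP_K = w/r.
Here MP_L/MP_K = (1/2)·(K/L)/(1/4) = 2·(K/L). Setting this equal to 202.5/20 = 10.125 gives K = 5.0625L.
Substituting into Q = 36: 3·L^(1/2)·(5.0625L)^(1/4) = 36.
Solving, L = 16 and K = 81.

L* = 16, K* = 81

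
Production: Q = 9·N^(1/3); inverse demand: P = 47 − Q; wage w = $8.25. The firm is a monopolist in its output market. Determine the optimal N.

Marginal revenue from the inverse demand is MR = 47 − 2Q.
The marginal product is MP_N = 3·N^(-2/3).
A monopolist hires until marginal revenue product equals the wage: MR·MP_N = w.
At N, Q = 9·N^(1/3). Substituting and solving: (47 − 18·N^(1/3))·3·N^(-2/3) = 8.25 gives N = 8.

N* = 8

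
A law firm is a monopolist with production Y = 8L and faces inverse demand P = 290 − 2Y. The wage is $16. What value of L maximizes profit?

L* = 9

Marginal revenue from the inverse demand is MR = 290 − 4Y.
The marginal product is MP_L = 8.
A monopolist hires until marginal revenue product equals the wage: MR·MP_L = w.
(290 − 32L)·8 = 16, so L = 9.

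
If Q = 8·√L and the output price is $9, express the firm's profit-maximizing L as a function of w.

L(w) = 1296/w²

MP_L = (1/2)·8·L^(-1/2) = 4·L^(-1/2).
Setting P·MP_L = w: 36·L^(-1/2) = w.
Solving for L: L^(-1/2) = w/36, so L = (36/w)^(2).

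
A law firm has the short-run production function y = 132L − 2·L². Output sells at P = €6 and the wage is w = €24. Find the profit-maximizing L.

L* = 32

The marginal product of L is MP_L = 132 − 4L.
A price-taking firm hires until the value of the marginal product equals the wage: P·MP_L = w, so 6·(132 − 4L) = 24.
Then 132 − 4L = 4, giving L = 32.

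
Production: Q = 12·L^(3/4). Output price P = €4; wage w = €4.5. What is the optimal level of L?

L* = 4096

MP_L = (3/4)·12·L^(-1/4) = 9·L^(-1/4).
Profit maximization for a price taker requires P·MP_L = w: 4·9·L^(-1/4) = 4.5.
So L^(-1/4) = 0.125, which gives L = 4096.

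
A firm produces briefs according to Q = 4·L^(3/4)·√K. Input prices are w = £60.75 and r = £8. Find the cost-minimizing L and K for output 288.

Cost minimization requires the marginal rate of technical substitution to equal the input-price ratio: MP_L/MP_K = w/r.
Here MP_L/MP_K = (3/4)·(K/L)/(1/2) = 1.5·(K/L). Setting this equal to 60.75/8 = 7.59375 gives K = 5.0625L.
Substituting into Q = 288: 4·L^(3/4)·(5.0625L)^(1/2) = 288.
Solving, L = 16 and K = 81.

L* = 16, K* = 81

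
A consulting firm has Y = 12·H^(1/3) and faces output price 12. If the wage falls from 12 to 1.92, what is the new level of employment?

H* = 125

From P·MP_H = w with MP_H = 4·H^(-2/3), the labor demand is H(w) = (48/w)^(3/2).
At w = 12: H = 8. At w = 1.92: H = 125.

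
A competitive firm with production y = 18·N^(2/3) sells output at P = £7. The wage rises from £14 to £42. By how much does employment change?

From P·MP_N = w with MP_N = 12·N^(-1/3), the labor demand is N(w) = (84/w)^(3).
At w = 14: N = 216. At w = 42: N = 8.
ΔN = 8 − 216 = -208.

ΔN = -208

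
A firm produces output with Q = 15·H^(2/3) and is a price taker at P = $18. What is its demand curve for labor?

MP_H = (2/3)·15·H^(-1/3) = 10·H^(-1/3).
Setting P·MP_H = w: 180·H^(-1/3) = w.
Solving for H: H^(-1/3) = w/180, so H = (180/w)^(3).

H(w) = 5832000/w³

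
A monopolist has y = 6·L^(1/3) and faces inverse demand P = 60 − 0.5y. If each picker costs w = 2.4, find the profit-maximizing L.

L* = 125

Marginal revenue from the inverse demand is MR = 60 − y.
The marginal product is MP_L = 2·L^(-2/3).
A monopolist hires until marginal revenue product equals the wage: MR·MP_L = w.
At L, y = 6·L^(1/3). Substituting and solving: (60 − 6·L^(1/3))·2·L^(-2/3) = 2.4 gives L = 125.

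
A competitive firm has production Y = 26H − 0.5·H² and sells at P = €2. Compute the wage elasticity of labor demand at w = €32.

ε = -1.6

From P·MP_H = w with MP_H = 26 − H, labor demand is H(w) = 26 − w/2.
dH/dw = −1/(2) = -0.5.
At w = 32, H = 10, so ε = (dH/dw)·(w/H) = (-0.5)·(32/10) = -1.6.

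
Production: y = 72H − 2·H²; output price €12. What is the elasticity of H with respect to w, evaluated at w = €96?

From P·MP_H = w with MP_H = 72 − 4H, labor demand is H(w) = (72 − w/12)/4.
dH/dw = −1/(48) = -1/48.
At w = 96, H = 16, so ε = (dH/dw)·(w/H) = (-1/48)·(96/16) = -0.125.

ε = -0.125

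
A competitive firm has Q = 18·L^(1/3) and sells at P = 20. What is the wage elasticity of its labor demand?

MP_L = (1/3)·18·L^(-2/3), so P·MP_L = w gives 120·L^(-2/3) = w.
Solving, L(w) = (120/w)^(3/2). This is a constant-elasticity form: L ∝ w^(−3/2), so ε = −3/2.

ε = -1.5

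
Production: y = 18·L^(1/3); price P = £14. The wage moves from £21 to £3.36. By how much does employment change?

ΔL = 117

From P·MP_L = w with MP_L = 6·L^(-2/3), the labor demand is L(w) = (84/w)^(3/2).
At w = 21: L = 8. At w = 3.36: L = 125.
ΔL = 125 − 8 = 117.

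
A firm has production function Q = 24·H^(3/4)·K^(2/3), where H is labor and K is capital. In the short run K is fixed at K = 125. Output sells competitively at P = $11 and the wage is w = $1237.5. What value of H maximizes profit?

H* = 256

With K = 125, MP_H = (3/4)·24·H^(-1/4)·125^(2/3) = 450·H^(-1/4).
Profit maximization for a price taker requires P·MP_H = w: 11·450·H^(-1/4) = 1237.5.
So H^(-1/4) = 0.25, which gives H = 256.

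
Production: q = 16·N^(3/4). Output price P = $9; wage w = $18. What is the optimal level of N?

MP_N = (3/4)·16·N^(-1/4) = 12·N^(-1/4).
Profit maximization for a price taker requires P·MP_N = w: 9·12·N^(-1/4) = 18.
So N^(-1/4) = 1/6, which gives N = 1296.

N* = 1296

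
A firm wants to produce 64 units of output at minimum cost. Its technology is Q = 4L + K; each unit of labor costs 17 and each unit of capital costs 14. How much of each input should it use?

L* = 16, K* = 0

The inputs are perfect substitutes, so the firm uses whichever has the lower cost per unit of output.
Cost per unit of output via L is 4.25; via K it is 14. L is cheaper.
Producing Q = 64 with L alone: L = 16, K = 0.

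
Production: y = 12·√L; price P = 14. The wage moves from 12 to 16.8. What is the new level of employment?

From P·MP_L = w with MP_L = 6·L^(-1/2), the labor demand is L(w) = (84/w)^(2).
At w = 12: L = 49. At w = 16.8: L = 25.

L* = 25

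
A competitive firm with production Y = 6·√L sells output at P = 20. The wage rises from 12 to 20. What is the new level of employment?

From P·MP_L = w with MP_L = 3·L^(-1/2), the labor demand is L(w) = (60/w)^(2).
At w = 12: L = 25. At w = 20: L = 9.

L* = 9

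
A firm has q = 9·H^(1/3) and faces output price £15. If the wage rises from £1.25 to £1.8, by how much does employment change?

From P·MP_H = w with MP_H = 3·H^(-2/3), the labor demand is H(w) = (45/w)^(3/2).
At w = 1.25: H = 216. At w = 1.8: H = 125.
ΔH = 125 − 216 = -91.

ΔH = -91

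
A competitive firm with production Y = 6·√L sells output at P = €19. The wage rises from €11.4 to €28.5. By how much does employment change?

From P·MP_L = w with MP_L = 3·L^(-1/2), the labor demand is L(w) = (57/w)^(2).
At w = 11.4: L = 25. At w = 28.5: L = 4.
ΔL = 4 − 25 = -21.

ΔL = -21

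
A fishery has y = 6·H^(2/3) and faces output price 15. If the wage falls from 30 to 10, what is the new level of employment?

From P·MP_H = w with MP_H = 4·H^(-1/3), the labor demand is H(w) = (60/w)^(3).
At w = 30: H = 8. At w = 10: H = 216.

H* = 216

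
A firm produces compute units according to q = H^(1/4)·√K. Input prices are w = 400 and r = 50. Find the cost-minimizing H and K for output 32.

Cost minimization requires the marginal rate of technical substitution to equal the input-price ratio: MP_H/MP_K = w/r.
Here MP_H/MP_K = (1/4)·(K/H)/(1/2) = 0.5·(K/H). Setting this equal to 400/50 = 8 gives K = 16H.
Substituting into q = 32: H^(1/4)·(16H)^(1/2) = 32.
Solving, H = 16 and K = 256.

H* = 16, K* = 256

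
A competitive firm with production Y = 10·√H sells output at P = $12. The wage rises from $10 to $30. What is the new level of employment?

H* = 4

From P·MP_H = w with MP_H = 5·H^(-1/2), the labor demand is H(w) = (60/w)^(2).
At w = 10: H = 36. At w = 30: H = 4.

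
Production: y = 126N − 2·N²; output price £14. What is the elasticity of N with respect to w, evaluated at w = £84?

ε = -0.05

From P·MP_N = w with MP_N = 126 − 4N, labor demand is N(w) = (126 − w/14)/4.
dN/dw = −1/(56) = -1/56.
At w = 84, N = 30, so ε = (dN/dw)·(w/N) = (-1/56)·(84/30) = -0.05.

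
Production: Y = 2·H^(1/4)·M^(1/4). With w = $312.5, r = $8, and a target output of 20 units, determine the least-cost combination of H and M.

H* = 16, M* = 625

Cost minimization requires the marginal rate of technical substitution to equal the input-price ratio: MP_H/MP_M = w/r.
Here MP_H/MP_M = (1/4)·(M/H)/(1/4) = (M/H). Setting this equal to 312.5/8 = 39.0625 gives M = 39.0625H.
Substituting into Y = 20: 2·H^(1/4)·(39.0625H)^(1/4) = 20.
Solving, H = 16 and M = 625.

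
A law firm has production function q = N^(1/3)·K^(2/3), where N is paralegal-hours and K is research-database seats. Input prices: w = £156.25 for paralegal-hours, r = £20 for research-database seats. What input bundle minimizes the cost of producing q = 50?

Cost minimization requires the marginal rate of technical substitution to equal the input-price ratio: MP_N/MP_K = w/r.
Here MP_N/MP_K = (1/3)·(K/N)/(2/3) = 0.5·(K/N). Setting this equal to 156.25/20 = 7.8125 gives K = 15.625N.
Substituting into q = 50: N^(1/3)·(15.625N)^(2/3) = 50.
Solving, N = 8 and K = 125.

N* = 8, K* = 125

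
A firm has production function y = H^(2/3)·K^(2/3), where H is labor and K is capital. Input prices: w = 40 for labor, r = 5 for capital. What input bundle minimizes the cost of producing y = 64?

Cost minimization requires the marginal rate of technical substitution to equal the input-price ratio: MP_H/MP_K = w/r.
Here MP_H/MP_K = (2/3)·(K/H)/(2/3) = (K/H). Setting this equal to 40/5 = 8 gives K = 8H.
Substituting into y = 64: H^(2/3)·(8H)^(2/3) = 64.
Solving, H = 8 and K = 64.

H* = 8, K* = 64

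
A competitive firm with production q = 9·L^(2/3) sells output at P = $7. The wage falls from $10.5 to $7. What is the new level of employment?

From P·MP_L = w with MP_L = 6·L^(-1/3), the labor demand is L(w) = (42/w)^(3).
At w = 10.5: L = 64. At w = 7: L = 216.

L* = 216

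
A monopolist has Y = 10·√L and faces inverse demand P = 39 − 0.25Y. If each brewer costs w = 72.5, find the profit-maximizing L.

L* = 4

Marginal revenue from the inverse demand is MR = 39 − 0.5Y.
The marginal product is MP_L = 5·L^(-1/2).
A monopolist hires until marginal revenue product equals the wage: MR·MP_L = w.
At L, Y = 10·√L. Substituting and solving: (39 − 5·√L)·5·L^(-1/2) = 72.5 gives L = 4.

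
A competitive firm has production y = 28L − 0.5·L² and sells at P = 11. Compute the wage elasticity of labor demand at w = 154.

From P·MP_L = w with MP_L = 28 − L, labor demand is L(w) = 28 − w/11.
dL/dw = −1/(11) = -1/11.
At w = 154, L = 14, so ε = (dL/dw)·(w/L) = (-1/11)·(154/14) = -1.

ε = -1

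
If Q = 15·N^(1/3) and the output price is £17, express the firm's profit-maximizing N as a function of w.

N(w) = (85/w)^(3/2)

MP_N = (1/3)·15·N^(-2/3) = 5·N^(-2/3).
Setting P·MP_N = w: 85·N^(-2/3) = w.
Solving for N: N^(-2/3) = w/85, so N = (85/w)^(3/2).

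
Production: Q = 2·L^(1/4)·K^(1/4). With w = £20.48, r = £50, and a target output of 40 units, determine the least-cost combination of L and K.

L* = 625, K* = 256

Cost minimization requires the marginal rate of technical substitution to equal the input-price ratio: MP_L/MP_K = w/r.
Here MP_L/MP_K = (1/4)·(K/L)/(1/4) = (K/L). Setting this equal to 20.48/50 = 0.4096 gives K = 0.4096L.
Substituting into Q = 40: 2·L^(1/4)·(0.4096L)^(1/4) = 40.
Solving, L = 625 and K = 256.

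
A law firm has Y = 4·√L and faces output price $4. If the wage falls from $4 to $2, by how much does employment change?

From P·MP_L = w with MP_L = 2·L^(-1/2), the labor demand is L(w) = (8/w)^(2).
At w = 4: L = 4. At w = 2: L = 16.
ΔL = 16 − 4 = 12.

ΔL = 12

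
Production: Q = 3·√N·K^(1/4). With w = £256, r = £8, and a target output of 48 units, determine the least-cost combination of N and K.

N* = 16, K* = 256

Cost minimization requires the marginal rate of technical substitution to equal the input-price ratio: MP_N/MP_K = w/r.
Here MP_N/MP_K = (1/2)·(K/N)/(1/4) = 2·(K/N). Setting this equal to 256/8 = 32 gives K = 16N.
Substituting into Q = 48: 3·N^(1/2)·(16N)^(1/4) = 48.
Solving, N = 16 and K = 256.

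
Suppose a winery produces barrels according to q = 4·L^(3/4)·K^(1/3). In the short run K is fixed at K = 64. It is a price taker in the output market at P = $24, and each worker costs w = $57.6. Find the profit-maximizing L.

With K = 64, MP_L = (3/4)·4·L^(-1/4)·64^(1/3) = 12·L^(-1/4).
Profit maximization for a price taker requires P·MP_L = w: 24·12·L^(-1/4) = 57.6.
So L^(-1/4) = 0.2, which gives L = 625.

L* = 625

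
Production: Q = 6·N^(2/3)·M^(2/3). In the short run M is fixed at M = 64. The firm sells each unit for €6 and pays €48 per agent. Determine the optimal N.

N* = 512

With M = 64, MP_N = (2/3)·6·N^(-1/3)·64^(2/3) = 64·N^(-1/3).
Profit maximization for a price taker requires P·MP_N = w: 6·64·N^(-1/3) = 48.
So N^(-1/3) = 0.125, which gives N = 512.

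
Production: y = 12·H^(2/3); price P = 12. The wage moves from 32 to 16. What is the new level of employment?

H* = 216

From P·MP_H = w with MP_H = 8·H^(-1/3), the labor demand is H(w) = (96/w)^(3).
At w = 32: H = 27. At w = 16: H = 216.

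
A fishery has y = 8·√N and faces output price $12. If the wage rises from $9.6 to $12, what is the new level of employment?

From P·MP_N = w with MP_N = 4·N^(-1/2), the labor demand is N(w) = (48/w)^(2).
At w = 9.6: N = 25. At w = 12: N = 16.

N* = 16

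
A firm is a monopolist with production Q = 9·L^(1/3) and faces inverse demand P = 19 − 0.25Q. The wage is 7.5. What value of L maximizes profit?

Marginal revenue from the inverse demand is MR = 19 − 0.5Q.
The marginal product is MP_L = 3·L^(-2/3).
A monopolist hires until marginal revenue product equals the wage: MR·MP_L = w.
At L, Q = 9·L^(1/3). Substituting and solving: (19 − 4.5·L^(1/3))·3·L^(-2/3) = 7.5 gives L = 8.

L* = 8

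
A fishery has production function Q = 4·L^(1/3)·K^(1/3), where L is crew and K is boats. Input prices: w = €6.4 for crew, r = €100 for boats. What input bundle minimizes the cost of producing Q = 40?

L* = 125, K* = 8

Cost minimization requires the marginal rate of technical substitution to equal the input-price ratio: MP_L/MP_K = w/r.
Here MP_L/MP_K = (1/3)·(K/L)/(1/3) = (K/L). Setting this equal to 6.4/100 = 0.064 gives K = 0.064L.
Substituting into Q = 40: 4·L^(1/3)·(0.064L)^(1/3) = 40.
Solving, L = 125 and K = 8.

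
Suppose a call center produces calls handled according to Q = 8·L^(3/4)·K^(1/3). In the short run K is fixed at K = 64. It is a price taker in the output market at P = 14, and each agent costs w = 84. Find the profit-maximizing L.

L* = 256

With K = 64, MP_L = (3/4)·8·L^(-1/4)·64^(1/3) = 24·L^(-1/4).
Profit maximization for a price taker requires P·MP_L = w: 14·24·L^(-1/4) = 84.
So L^(-1/4) = 0.25, which gives L = 256.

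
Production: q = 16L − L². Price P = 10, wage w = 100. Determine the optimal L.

The marginal product of L is MP_L = 16 − 2L.
A price-taking firm hires until the value of the marginal product equals the wage: P·MP_L = w, so 10·(16 − 2L) = 100.
Then 16 − 2L = 10, giving L = 3.

L* = 3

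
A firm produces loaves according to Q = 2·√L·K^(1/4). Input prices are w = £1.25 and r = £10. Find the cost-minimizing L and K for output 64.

Cost minimization requires the marginal rate of technical substitution to equal the input-price ratio: MP_L/MP_K = w/r.
Here MP_L/MP_K = (1/2)·(K/L)/(1/4) = 2·(K/L). Setting this equal to 1.25/10 = 0.125 gives K = 0.0625L.
Substituting into Q = 64: 2·L^(1/2)·(0.0625L)^(1/4) = 64.
Solving, L = 256 and K = 16.

L* = 256, K* = 16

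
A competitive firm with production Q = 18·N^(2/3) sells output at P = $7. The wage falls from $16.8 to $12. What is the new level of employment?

N* = 343

From P·MP_N = w with MP_N = 12·N^(-1/3), the labor demand is N(w) = (84/w)^(3).
At w = 16.8: N = 125. At w = 12: N = 343.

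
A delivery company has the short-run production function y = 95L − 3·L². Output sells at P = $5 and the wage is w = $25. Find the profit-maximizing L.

The marginal product of L is MP_L = 95 − 6L.
A price-taking firm hires until the value of the marginal product equals the wage: P·MP_L = w, so 5·(95 − 6L) = 25.
Then 95 − 6L = 5, giving L = 15.

L* = 15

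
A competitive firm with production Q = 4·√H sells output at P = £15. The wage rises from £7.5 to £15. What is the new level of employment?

From P·MP_H = w with MP_H = 2·H^(-1/2), the labor demand is H(w) = (30/w)^(2).
At w = 7.5: H = 16. At w = 15: H = 4.

H* = 4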